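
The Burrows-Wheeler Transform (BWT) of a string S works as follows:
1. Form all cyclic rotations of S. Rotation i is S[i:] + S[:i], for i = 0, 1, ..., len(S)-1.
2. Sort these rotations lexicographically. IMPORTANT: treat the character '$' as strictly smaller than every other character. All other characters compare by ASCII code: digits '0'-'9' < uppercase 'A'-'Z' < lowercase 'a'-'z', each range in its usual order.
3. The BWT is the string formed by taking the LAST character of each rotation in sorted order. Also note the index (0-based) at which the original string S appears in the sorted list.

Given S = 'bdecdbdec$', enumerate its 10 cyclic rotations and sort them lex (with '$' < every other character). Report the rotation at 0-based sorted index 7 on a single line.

All 10 rotations (rotation i = S[i:]+S[:i]):
  rot[0] = bdecdbdec$
  rot[1] = decdbdec$b
  rot[2] = ecdbdec$bd
  rot[3] = cdbdec$bde
  rot[4] = dbdec$bdec
  rot[5] = bdec$bdecd
  rot[6] = dec$bdecdb
  rot[7] = ec$bdecdbd
  rot[8] = c$bdecdbde
  rot[9] = $bdecdbdec
Sorted (with $ < everything):
  sorted[0] = $bdecdbdec
  sorted[1] = bdec$bdecd
  sorted[2] = bdecdbdec$
  sorted[3] = c$bdecdbde
  sorted[4] = cdbdec$bde
  sorted[5] = dbdec$bdec
  sorted[6] = dec$bdecdb
  sorted[7] = decdbdec$b
  sorted[8] = ec$bdecdbd
  sorted[9] = ecdbdec$bd
sorted[7] = decdbdec$b

Answer: decdbdec$b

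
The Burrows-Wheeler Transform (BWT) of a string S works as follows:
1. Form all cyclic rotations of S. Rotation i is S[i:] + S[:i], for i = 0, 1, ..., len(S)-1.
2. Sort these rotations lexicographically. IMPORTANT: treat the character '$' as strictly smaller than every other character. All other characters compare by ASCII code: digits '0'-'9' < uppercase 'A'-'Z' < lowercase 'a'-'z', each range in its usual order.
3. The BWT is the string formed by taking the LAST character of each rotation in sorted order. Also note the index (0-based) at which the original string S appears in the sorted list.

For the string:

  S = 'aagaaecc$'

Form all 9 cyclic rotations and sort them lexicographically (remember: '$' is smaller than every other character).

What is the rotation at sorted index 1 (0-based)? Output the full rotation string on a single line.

All 9 rotations (rotation i = S[i:]+S[:i]):
  rot[0] = aagaaecc$
  rot[1] = agaaecc$a
  rot[2] = gaaecc$aa
  rot[3] = aaecc$aag
  rot[4] = aecc$aaga
  rot[5] = ecc$aagaa
  rot[6] = cc$aagaae
  rot[7] = c$aagaaec
  rot[8] = $aagaaecc
Sorted (with $ < everything):
  sorted[0] = $aagaaecc
  sorted[1] = aaecc$aag
  sorted[2] = aagaaecc$
  sorted[3] = aecc$aaga
  sorted[4] = agaaecc$a
  sorted[5] = c$aagaaec
  sorted[6] = cc$aagaae
  sorted[7] = ecc$aagaa
  sorted[8] = gaaecc$aa
sorted[1] = aaecc$aag

Answer: aaecc$aag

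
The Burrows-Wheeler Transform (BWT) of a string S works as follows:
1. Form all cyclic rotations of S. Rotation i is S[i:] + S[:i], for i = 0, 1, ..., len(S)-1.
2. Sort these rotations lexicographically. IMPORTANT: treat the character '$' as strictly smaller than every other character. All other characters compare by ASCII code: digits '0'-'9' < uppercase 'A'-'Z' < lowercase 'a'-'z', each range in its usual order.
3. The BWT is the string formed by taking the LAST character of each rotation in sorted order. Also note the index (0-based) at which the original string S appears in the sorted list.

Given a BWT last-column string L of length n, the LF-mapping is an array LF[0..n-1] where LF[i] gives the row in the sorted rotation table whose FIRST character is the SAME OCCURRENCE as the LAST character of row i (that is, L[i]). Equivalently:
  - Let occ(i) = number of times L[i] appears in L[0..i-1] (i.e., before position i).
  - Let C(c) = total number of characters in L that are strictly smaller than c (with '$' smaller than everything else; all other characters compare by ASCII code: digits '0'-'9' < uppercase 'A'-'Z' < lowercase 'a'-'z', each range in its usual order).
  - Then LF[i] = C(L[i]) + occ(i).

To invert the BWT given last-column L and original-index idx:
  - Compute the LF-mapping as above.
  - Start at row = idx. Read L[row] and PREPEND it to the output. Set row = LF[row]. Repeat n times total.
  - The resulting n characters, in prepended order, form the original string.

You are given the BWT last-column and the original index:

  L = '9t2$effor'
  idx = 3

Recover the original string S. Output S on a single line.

LF mapping: 2 8 1 0 3 4 5 6 7
Walk LF starting at row 3, prepending L[row]:
  step 1: row=3, L[3]='$', prepend. Next row=LF[3]=0
  step 2: row=0, L[0]='9', prepend. Next row=LF[0]=2
  step 3: row=2, L[2]='2', prepend. Next row=LF[2]=1
  step 4: row=1, L[1]='t', prepend. Next row=LF[1]=8
  step 5: row=8, L[8]='r', prepend. Next row=LF[8]=7
  step 6: row=7, L[7]='o', prepend. Next row=LF[7]=6
  step 7: row=6, L[6]='f', prepend. Next row=LF[6]=5
  step 8: row=5, L[5]='f', prepend. Next row=LF[5]=4
  step 9: row=4, L[4]='e', prepend. Next row=LF[4]=3
Reversed output: effort29$

Answer: effort29$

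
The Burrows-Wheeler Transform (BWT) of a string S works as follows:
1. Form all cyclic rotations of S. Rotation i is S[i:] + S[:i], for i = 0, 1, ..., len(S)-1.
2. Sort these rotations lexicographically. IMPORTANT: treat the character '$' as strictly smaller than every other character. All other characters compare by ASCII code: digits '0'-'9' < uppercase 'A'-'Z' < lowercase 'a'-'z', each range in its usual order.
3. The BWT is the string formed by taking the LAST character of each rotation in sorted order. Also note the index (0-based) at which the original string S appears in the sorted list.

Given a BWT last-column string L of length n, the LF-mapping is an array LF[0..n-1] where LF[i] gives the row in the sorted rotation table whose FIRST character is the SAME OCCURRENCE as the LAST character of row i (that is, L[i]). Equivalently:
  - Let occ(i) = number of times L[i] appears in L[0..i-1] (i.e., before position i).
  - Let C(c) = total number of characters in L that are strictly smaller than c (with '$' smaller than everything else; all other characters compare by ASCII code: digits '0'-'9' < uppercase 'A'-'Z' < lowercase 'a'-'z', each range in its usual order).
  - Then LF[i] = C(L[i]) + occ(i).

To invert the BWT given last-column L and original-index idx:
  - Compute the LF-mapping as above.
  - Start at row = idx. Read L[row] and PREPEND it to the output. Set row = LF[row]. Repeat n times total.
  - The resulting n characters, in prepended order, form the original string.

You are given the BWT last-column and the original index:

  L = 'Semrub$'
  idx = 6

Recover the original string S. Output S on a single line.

Answer: umbreS$

Derivation:
LF mapping: 1 3 4 5 6 2 0
Walk LF starting at row 6, prepending L[row]:
  step 1: row=6, L[6]='$', prepend. Next row=LF[6]=0
  step 2: row=0, L[0]='S', prepend. Next row=LF[0]=1
  step 3: row=1, L[1]='e', prepend. Next row=LF[1]=3
  step 4: row=3, L[3]='r', prepend. Next row=LF[3]=5
  step 5: row=5, L[5]='b', prepend. Next row=LF[5]=2
  step 6: row=2, L[2]='m', prepend. Next row=LF[2]=4
  step 7: row=4, L[4]='u', prepend. Next row=LF[4]=6
Reversed output: umbreS$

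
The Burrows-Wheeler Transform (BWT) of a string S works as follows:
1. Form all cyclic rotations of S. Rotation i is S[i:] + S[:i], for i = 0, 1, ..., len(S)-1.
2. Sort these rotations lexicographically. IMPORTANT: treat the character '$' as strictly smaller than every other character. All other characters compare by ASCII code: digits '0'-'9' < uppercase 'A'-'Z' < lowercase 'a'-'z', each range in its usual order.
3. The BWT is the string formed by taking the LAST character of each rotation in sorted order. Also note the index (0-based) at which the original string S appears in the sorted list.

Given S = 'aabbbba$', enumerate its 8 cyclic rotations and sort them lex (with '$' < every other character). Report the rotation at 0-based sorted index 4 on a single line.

Answer: ba$aabbb

Derivation:
All 8 rotations (rotation i = S[i:]+S[:i]):
  rot[0] = aabbbba$
  rot[1] = abbbba$a
  rot[2] = bbbba$aa
  rot[3] = bbba$aab
  rot[4] = bba$aabb
  rot[5] = ba$aabbb
  rot[6] = a$aabbbb
  rot[7] = $aabbbba
Sorted (with $ < everything):
  sorted[0] = $aabbbba
  sorted[1] = a$aabbbb
  sorted[2] = aabbbba$
  sorted[3] = abbbba$a
  sorted[4] = ba$aabbb
  sorted[5] = bba$aabb
  sorted[6] = bbba$aab
  sorted[7] = bbbba$aa
sorted[4] = ba$aabbb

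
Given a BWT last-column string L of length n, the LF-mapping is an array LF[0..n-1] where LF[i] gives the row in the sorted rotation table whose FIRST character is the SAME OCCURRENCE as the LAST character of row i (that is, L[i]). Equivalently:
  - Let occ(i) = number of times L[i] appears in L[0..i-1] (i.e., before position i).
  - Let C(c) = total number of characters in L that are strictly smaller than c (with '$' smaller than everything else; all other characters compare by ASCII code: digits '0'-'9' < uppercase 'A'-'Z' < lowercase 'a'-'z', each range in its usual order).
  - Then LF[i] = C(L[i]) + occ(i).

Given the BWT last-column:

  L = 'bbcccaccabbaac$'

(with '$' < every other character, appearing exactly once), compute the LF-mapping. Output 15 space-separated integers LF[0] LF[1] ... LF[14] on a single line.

Char counts: '$':1, 'a':4, 'b':4, 'c':6
C (first-col start): C('$')=0, C('a')=1, C('b')=5, C('c')=9
L[0]='b': occ=0, LF[0]=C('b')+0=5+0=5
L[1]='b': occ=1, LF[1]=C('b')+1=5+1=6
L[2]='c': occ=0, LF[2]=C('c')+0=9+0=9
L[3]='c': occ=1, LF[3]=C('c')+1=9+1=10
L[4]='c': occ=2, LF[4]=C('c')+2=9+2=11
L[5]='a': occ=0, LF[5]=C('a')+0=1+0=1
L[6]='c': occ=3, LF[6]=C('c')+3=9+3=12
L[7]='c': occ=4, LF[7]=C('c')+4=9+4=13
L[8]='a': occ=1, LF[8]=C('a')+1=1+1=2
L[9]='b': occ=2, LF[9]=C('b')+2=5+2=7
L[10]='b': occ=3, LF[10]=C('b')+3=5+3=8
L[11]='a': occ=2, LF[11]=C('a')+2=1+2=3
L[12]='a': occ=3, LF[12]=C('a')+3=1+3=4
L[13]='c': occ=5, LF[13]=C('c')+5=9+5=14
L[14]='$': occ=0, LF[14]=C('$')+0=0+0=0

Answer: 5 6 9 10 11 1 12 13 2 7 8 3 4 14 0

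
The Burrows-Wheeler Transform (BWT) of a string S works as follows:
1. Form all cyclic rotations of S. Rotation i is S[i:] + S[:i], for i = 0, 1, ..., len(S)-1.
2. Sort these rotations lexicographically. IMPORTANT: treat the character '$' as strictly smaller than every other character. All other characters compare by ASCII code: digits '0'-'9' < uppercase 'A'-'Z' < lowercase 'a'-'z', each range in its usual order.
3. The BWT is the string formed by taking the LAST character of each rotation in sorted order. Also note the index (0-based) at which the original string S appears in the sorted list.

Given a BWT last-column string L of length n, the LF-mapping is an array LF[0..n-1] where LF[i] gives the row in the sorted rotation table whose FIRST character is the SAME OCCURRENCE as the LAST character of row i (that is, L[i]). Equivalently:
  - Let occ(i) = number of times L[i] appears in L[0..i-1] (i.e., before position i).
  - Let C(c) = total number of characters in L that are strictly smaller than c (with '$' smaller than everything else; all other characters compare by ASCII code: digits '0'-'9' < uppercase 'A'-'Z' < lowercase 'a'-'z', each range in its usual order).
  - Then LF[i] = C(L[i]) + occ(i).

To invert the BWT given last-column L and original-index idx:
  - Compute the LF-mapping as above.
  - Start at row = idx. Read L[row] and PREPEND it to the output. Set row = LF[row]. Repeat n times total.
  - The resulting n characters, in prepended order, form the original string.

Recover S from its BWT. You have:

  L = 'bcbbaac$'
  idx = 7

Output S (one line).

LF mapping: 3 6 4 5 1 2 7 0
Walk LF starting at row 7, prepending L[row]:
  step 1: row=7, L[7]='$', prepend. Next row=LF[7]=0
  step 2: row=0, L[0]='b', prepend. Next row=LF[0]=3
  step 3: row=3, L[3]='b', prepend. Next row=LF[3]=5
  step 4: row=5, L[5]='a', prepend. Next row=LF[5]=2
  step 5: row=2, L[2]='b', prepend. Next row=LF[2]=4
  step 6: row=4, L[4]='a', prepend. Next row=LF[4]=1
  step 7: row=1, L[1]='c', prepend. Next row=LF[1]=6
  step 8: row=6, L[6]='c', prepend. Next row=LF[6]=7
Reversed output: ccababb$

Answer: ccababb$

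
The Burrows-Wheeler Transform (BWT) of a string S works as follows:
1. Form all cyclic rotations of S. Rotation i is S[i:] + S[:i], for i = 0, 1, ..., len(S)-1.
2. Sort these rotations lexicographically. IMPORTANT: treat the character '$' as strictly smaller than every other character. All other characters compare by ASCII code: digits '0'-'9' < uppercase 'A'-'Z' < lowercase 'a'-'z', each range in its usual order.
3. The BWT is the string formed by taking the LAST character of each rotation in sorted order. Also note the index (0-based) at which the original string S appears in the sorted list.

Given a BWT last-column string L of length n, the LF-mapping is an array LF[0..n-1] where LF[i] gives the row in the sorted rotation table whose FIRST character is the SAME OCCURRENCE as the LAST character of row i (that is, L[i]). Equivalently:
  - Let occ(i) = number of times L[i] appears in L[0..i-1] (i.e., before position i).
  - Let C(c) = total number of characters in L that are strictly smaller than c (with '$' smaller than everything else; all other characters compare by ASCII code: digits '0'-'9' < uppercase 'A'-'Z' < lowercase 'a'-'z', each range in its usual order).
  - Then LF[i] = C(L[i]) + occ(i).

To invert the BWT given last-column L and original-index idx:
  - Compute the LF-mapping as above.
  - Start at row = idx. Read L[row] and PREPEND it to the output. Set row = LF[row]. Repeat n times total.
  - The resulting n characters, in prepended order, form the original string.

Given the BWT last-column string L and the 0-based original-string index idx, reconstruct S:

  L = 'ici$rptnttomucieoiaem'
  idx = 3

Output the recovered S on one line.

LF mapping: 6 2 7 0 16 15 17 12 18 19 13 10 20 3 8 4 14 9 1 5 11
Walk LF starting at row 3, prepending L[row]:
  step 1: row=3, L[3]='$', prepend. Next row=LF[3]=0
  step 2: row=0, L[0]='i', prepend. Next row=LF[0]=6
  step 3: row=6, L[6]='t', prepend. Next row=LF[6]=17
  step 4: row=17, L[17]='i', prepend. Next row=LF[17]=9
  step 5: row=9, L[9]='t', prepend. Next row=LF[9]=19
  step 6: row=19, L[19]='e', prepend. Next row=LF[19]=5
  step 7: row=5, L[5]='p', prepend. Next row=LF[5]=15
  step 8: row=15, L[15]='e', prepend. Next row=LF[15]=4
  step 9: row=4, L[4]='r', prepend. Next row=LF[4]=16
  step 10: row=16, L[16]='o', prepend. Next row=LF[16]=14
  step 11: row=14, L[14]='i', prepend. Next row=LF[14]=8
  step 12: row=8, L[8]='t', prepend. Next row=LF[8]=18
  step 13: row=18, L[18]='a', prepend. Next row=LF[18]=1
  step 14: row=1, L[1]='c', prepend. Next row=LF[1]=2
  step 15: row=2, L[2]='i', prepend. Next row=LF[2]=7
  step 16: row=7, L[7]='n', prepend. Next row=LF[7]=12
  step 17: row=12, L[12]='u', prepend. Next row=LF[12]=20
  step 18: row=20, L[20]='m', prepend. Next row=LF[20]=11
  step 19: row=11, L[11]='m', prepend. Next row=LF[11]=10
  step 20: row=10, L[10]='o', prepend. Next row=LF[10]=13
  step 21: row=13, L[13]='c', prepend. Next row=LF[13]=3
Reversed output: communicatiorepetiti$

Answer: communicatiorepetiti$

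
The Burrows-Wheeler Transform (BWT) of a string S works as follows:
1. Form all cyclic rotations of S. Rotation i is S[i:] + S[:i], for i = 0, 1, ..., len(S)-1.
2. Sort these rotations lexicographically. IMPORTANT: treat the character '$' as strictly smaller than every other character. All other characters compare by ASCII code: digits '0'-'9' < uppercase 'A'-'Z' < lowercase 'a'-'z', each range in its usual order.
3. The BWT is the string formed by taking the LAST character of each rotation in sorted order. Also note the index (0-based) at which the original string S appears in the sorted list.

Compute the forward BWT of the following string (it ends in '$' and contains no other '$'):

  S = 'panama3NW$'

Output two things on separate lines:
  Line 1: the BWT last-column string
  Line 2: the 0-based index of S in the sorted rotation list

All 10 rotations (rotation i = S[i:]+S[:i]):
  rot[0] = panama3NW$
  rot[1] = anama3NW$p
  rot[2] = nama3NW$pa
  rot[3] = ama3NW$pan
  rot[4] = ma3NW$pana
  rot[5] = a3NW$panam
  rot[6] = 3NW$panama
  rot[7] = NW$panama3
  rot[8] = W$panama3N
  rot[9] = $panama3NW
Sorted (with $ < everything):
  sorted[0] = $panama3NW  (last char: 'W')
  sorted[1] = 3NW$panama  (last char: 'a')
  sorted[2] = NW$panama3  (last char: '3')
  sorted[3] = W$panama3N  (last char: 'N')
  sorted[4] = a3NW$panam  (last char: 'm')
  sorted[5] = ama3NW$pan  (last char: 'n')
  sorted[6] = anama3NW$p  (last char: 'p')
  sorted[7] = ma3NW$pana  (last char: 'a')
  sorted[8] = nama3NW$pa  (last char: 'a')
  sorted[9] = panama3NW$  (last char: '$')
Last column: Wa3Nmnpaa$
Original string S is at sorted index 9

Answer: Wa3Nmnpaa$
9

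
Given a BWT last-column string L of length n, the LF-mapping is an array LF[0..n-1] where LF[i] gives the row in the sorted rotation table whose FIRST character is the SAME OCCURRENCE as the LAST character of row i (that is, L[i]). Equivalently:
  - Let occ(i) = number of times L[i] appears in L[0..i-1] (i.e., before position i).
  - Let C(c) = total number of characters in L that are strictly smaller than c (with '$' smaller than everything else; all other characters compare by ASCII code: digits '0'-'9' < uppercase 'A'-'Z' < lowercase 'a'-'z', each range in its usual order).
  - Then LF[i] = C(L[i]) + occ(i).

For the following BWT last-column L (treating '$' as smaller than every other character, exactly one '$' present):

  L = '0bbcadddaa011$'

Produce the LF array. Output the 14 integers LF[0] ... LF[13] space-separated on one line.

Char counts: '$':1, '0':2, '1':2, 'a':3, 'b':2, 'c':1, 'd':3
C (first-col start): C('$')=0, C('0')=1, C('1')=3, C('a')=5, C('b')=8, C('c')=10, C('d')=11
L[0]='0': occ=0, LF[0]=C('0')+0=1+0=1
L[1]='b': occ=0, LF[1]=C('b')+0=8+0=8
L[2]='b': occ=1, LF[2]=C('b')+1=8+1=9
L[3]='c': occ=0, LF[3]=C('c')+0=10+0=10
L[4]='a': occ=0, LF[4]=C('a')+0=5+0=5
L[5]='d': occ=0, LF[5]=C('d')+0=11+0=11
L[6]='d': occ=1, LF[6]=C('d')+1=11+1=12
L[7]='d': occ=2, LF[7]=C('d')+2=11+2=13
L[8]='a': occ=1, LF[8]=C('a')+1=5+1=6
L[9]='a': occ=2, LF[9]=C('a')+2=5+2=7
L[10]='0': occ=1, LF[10]=C('0')+1=1+1=2
L[11]='1': occ=0, LF[11]=C('1')+0=3+0=3
L[12]='1': occ=1, LF[12]=C('1')+1=3+1=4
L[13]='$': occ=0, LF[13]=C('$')+0=0+0=0

Answer: 1 8 9 10 5 11 12 13 6 7 2 3 4 0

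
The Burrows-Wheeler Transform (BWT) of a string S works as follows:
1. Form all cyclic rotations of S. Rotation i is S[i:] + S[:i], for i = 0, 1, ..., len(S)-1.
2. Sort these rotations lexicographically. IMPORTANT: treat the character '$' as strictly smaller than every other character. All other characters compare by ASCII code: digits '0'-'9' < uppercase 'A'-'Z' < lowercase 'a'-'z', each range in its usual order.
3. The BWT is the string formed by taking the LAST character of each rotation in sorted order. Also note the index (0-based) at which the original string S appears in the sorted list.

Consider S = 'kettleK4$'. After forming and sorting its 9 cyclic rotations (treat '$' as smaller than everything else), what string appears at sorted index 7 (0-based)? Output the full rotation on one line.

Answer: tleK4$ket

Derivation:
All 9 rotations (rotation i = S[i:]+S[:i]):
  rot[0] = kettleK4$
  rot[1] = ettleK4$k
  rot[2] = ttleK4$ke
  rot[3] = tleK4$ket
  rot[4] = leK4$kett
  rot[5] = eK4$kettl
  rot[6] = K4$kettle
  rot[7] = 4$kettleK
  rot[8] = $kettleK4
Sorted (with $ < everything):
  sorted[0] = $kettleK4
  sorted[1] = 4$kettleK
  sorted[2] = K4$kettle
  sorted[3] = eK4$kettl
  sorted[4] = ettleK4$k
  sorted[5] = kettleK4$
  sorted[6] = leK4$kett
  sorted[7] = tleK4$ket
  sorted[8] = ttleK4$ke
sorted[7] = tleK4$ket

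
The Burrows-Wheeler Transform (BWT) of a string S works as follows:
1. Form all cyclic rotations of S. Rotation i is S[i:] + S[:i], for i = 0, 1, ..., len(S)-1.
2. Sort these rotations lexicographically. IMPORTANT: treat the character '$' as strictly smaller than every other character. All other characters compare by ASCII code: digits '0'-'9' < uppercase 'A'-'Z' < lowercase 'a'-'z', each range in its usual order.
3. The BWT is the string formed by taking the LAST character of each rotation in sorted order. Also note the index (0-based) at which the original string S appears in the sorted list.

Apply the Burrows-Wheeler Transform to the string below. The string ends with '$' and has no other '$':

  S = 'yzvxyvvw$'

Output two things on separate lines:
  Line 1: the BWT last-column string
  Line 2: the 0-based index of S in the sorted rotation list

All 9 rotations (rotation i = S[i:]+S[:i]):
  rot[0] = yzvxyvvw$
  rot[1] = zvxyvvw$y
  rot[2] = vxyvvw$yz
  rot[3] = xyvvw$yzv
  rot[4] = yvvw$yzvx
  rot[5] = vvw$yzvxy
  rot[6] = vw$yzvxyv
  rot[7] = w$yzvxyvv
  rot[8] = $yzvxyvvw
Sorted (with $ < everything):
  sorted[0] = $yzvxyvvw  (last char: 'w')
  sorted[1] = vvw$yzvxy  (last char: 'y')
  sorted[2] = vw$yzvxyv  (last char: 'v')
  sorted[3] = vxyvvw$yz  (last char: 'z')
  sorted[4] = w$yzvxyvv  (last char: 'v')
  sorted[5] = xyvvw$yzv  (last char: 'v')
  sorted[6] = yvvw$yzvx  (last char: 'x')
  sorted[7] = yzvxyvvw$  (last char: '$')
  sorted[8] = zvxyvvw$y  (last char: 'y')
Last column: wyvzvvx$y
Original string S is at sorted index 7

Answer: wyvzvvx$y
7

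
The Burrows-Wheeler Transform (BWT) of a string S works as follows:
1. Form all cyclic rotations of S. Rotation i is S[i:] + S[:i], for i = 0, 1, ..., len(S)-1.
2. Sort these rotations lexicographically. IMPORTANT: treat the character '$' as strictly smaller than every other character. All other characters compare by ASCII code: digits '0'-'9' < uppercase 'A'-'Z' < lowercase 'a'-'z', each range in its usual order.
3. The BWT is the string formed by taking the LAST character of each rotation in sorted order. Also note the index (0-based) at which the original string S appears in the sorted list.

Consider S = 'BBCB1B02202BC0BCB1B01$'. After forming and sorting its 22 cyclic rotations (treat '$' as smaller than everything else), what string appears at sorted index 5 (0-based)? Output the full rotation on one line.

Answer: 1$BBCB1B02202BC0BCB1B0

Derivation:
All 22 rotations (rotation i = S[i:]+S[:i]):
  rot[0] = BBCB1B02202BC0BCB1B01$
  rot[1] = BCB1B02202BC0BCB1B01$B
  rot[2] = CB1B02202BC0BCB1B01$BB
  rot[3] = B1B02202BC0BCB1B01$BBC
  rot[4] = 1B02202BC0BCB1B01$BBCB
  rot[5] = B02202BC0BCB1B01$BBCB1
  rot[6] = 02202BC0BCB1B01$BBCB1B
  rot[7] = 2202BC0BCB1B01$BBCB1B0
  rot[8] = 202BC0BCB1B01$BBCB1B02
  rot[9] = 02BC0BCB1B01$BBCB1B022
  rot[10] = 2BC0BCB1B01$BBCB1B0220
  rot[11] = BC0BCB1B01$BBCB1B02202
  rot[12] = C0BCB1B01$BBCB1B02202B
  rot[13] = 0BCB1B01$BBCB1B02202BC
  rot[14] = BCB1B01$BBCB1B02202BC0
  rot[15] = CB1B01$BBCB1B02202BC0B
  rot[16] = B1B01$BBCB1B02202BC0BC
  rot[17] = 1B01$BBCB1B02202BC0BCB
  rot[18] = B01$BBCB1B02202BC0BCB1
  rot[19] = 01$BBCB1B02202BC0BCB1B
  rot[20] = 1$BBCB1B02202BC0BCB1B0
  rot[21] = $BBCB1B02202BC0BCB1B01
Sorted (with $ < everything):
  sorted[0] = $BBCB1B02202BC0BCB1B01
  sorted[1] = 01$BBCB1B02202BC0BCB1B
  sorted[2] = 02202BC0BCB1B01$BBCB1B
  sorted[3] = 02BC0BCB1B01$BBCB1B022
  sorted[4] = 0BCB1B01$BBCB1B02202BC
  sorted[5] = 1$BBCB1B02202BC0BCB1B0
  sorted[6] = 1B01$BBCB1B02202BC0BCB
  sorted[7] = 1B02202BC0BCB1B01$BBCB
  sorted[8] = 202BC0BCB1B01$BBCB1B02
  sorted[9] = 2202BC0BCB1B01$BBCB1B0
  sorted[10] = 2BC0BCB1B01$BBCB1B0220
  sorted[11] = B01$BBCB1B02202BC0BCB1
  sorted[12] = B02202BC0BCB1B01$BBCB1
  sorted[13] = B1B01$BBCB1B02202BC0BC
  sorted[14] = B1B02202BC0BCB1B01$BBC
  sorted[15] = BBCB1B02202BC0BCB1B01$
  sorted[16] = BC0BCB1B01$BBCB1B02202
  sorted[17] = BCB1B01$BBCB1B02202BC0
  sorted[18] = BCB1B02202BC0BCB1B01$B
  sorted[19] = C0BCB1B01$BBCB1B02202B
  sorted[20] = CB1B01$BBCB1B02202BC0B
  sorted[21] = CB1B02202BC0BCB1B01$BB
sorted[5] = 1$BBCB1B02202BC0BCB1B0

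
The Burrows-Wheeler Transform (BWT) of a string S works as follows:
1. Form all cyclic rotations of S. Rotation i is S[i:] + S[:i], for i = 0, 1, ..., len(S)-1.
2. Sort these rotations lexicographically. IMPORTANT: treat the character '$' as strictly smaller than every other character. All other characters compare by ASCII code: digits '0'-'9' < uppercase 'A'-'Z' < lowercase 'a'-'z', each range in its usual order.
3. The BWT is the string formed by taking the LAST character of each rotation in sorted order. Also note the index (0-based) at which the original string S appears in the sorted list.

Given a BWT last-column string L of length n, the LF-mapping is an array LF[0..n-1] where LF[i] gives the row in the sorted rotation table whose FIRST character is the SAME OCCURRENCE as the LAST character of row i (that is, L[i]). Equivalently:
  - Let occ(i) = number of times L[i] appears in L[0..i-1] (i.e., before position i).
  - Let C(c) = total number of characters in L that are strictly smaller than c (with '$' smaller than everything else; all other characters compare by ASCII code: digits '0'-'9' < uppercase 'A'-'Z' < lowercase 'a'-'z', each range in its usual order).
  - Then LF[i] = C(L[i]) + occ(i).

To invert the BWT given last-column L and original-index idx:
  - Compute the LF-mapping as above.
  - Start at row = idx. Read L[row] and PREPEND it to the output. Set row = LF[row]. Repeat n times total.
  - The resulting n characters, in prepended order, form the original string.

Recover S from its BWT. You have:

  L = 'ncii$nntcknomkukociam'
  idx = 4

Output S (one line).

Answer: communicationknickkn$

Derivation:
LF mapping: 13 2 5 6 0 14 15 19 3 8 16 17 11 9 20 10 18 4 7 1 12
Walk LF starting at row 4, prepending L[row]:
  step 1: row=4, L[4]='$', prepend. Next row=LF[4]=0
  step 2: row=0, L[0]='n', prepend. Next row=LF[0]=13
  step 3: row=13, L[13]='k', prepend. Next row=LF[13]=9
  step 4: row=9, L[9]='k', prepend. Next row=LF[9]=8
  step 5: row=8, L[8]='c', prepend. Next row=LF[8]=3
  step 6: row=3, L[3]='i', prepend. Next row=LF[3]=6
  step 7: row=6, L[6]='n', prepend. Next row=LF[6]=15
  step 8: row=15, L[15]='k', prepend. Next row=LF[15]=10
  step 9: row=10, L[10]='n', prepend. Next row=LF[10]=16
  step 10: row=16, L[16]='o', prepend. Next row=LF[16]=18
  step 11: row=18, L[18]='i', prepend. Next row=LF[18]=7
  step 12: row=7, L[7]='t', prepend. Next row=LF[7]=19
  step 13: row=19, L[19]='a', prepend. Next row=LF[19]=1
  step 14: row=1, L[1]='c', prepend. Next row=LF[1]=2
  step 15: row=2, L[2]='i', prepend. Next row=LF[2]=5
  step 16: row=5, L[5]='n', prepend. Next row=LF[5]=14
  step 17: row=14, L[14]='u', prepend. Next row=LF[14]=20
  step 18: row=20, L[20]='m', prepend. Next row=LF[20]=12
  step 19: row=12, L[12]='m', prepend. Next row=LF[12]=11
  step 20: row=11, L[11]='o', prepend. Next row=LF[11]=17
  step 21: row=17, L[17]='c', prepend. Next row=LF[17]=4
Reversed output: communicationknickkn$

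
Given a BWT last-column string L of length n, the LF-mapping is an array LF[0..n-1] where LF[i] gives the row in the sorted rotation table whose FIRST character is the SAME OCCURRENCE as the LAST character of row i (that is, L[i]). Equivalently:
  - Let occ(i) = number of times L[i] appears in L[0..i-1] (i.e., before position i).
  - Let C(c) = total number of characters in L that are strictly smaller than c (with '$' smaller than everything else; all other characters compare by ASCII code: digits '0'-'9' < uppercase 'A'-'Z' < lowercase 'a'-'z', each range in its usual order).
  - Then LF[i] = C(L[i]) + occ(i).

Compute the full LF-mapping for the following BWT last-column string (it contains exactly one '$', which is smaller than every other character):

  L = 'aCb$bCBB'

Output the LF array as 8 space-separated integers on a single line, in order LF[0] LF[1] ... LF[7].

Char counts: '$':1, 'B':2, 'C':2, 'a':1, 'b':2
C (first-col start): C('$')=0, C('B')=1, C('C')=3, C('a')=5, C('b')=6
L[0]='a': occ=0, LF[0]=C('a')+0=5+0=5
L[1]='C': occ=0, LF[1]=C('C')+0=3+0=3
L[2]='b': occ=0, LF[2]=C('b')+0=6+0=6
L[3]='$': occ=0, LF[3]=C('$')+0=0+0=0
L[4]='b': occ=1, LF[4]=C('b')+1=6+1=7
L[5]='C': occ=1, LF[5]=C('C')+1=3+1=4
L[6]='B': occ=0, LF[6]=C('B')+0=1+0=1
L[7]='B': occ=1, LF[7]=C('B')+1=1+1=2

Answer: 5 3 6 0 7 4 1 2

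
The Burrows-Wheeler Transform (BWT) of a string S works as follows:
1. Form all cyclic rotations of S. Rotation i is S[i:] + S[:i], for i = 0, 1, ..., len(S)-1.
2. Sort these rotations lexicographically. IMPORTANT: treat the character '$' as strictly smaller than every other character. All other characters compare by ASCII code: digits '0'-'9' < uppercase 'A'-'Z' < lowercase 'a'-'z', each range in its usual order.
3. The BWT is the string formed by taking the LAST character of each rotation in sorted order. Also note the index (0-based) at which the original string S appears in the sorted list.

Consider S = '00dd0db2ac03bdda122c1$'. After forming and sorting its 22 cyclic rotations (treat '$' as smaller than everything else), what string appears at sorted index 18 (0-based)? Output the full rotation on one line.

Answer: da122c1$00dd0db2ac03bd

Derivation:
All 22 rotations (rotation i = S[i:]+S[:i]):
  rot[0] = 00dd0db2ac03bdda122c1$
  rot[1] = 0dd0db2ac03bdda122c1$0
  rot[2] = dd0db2ac03bdda122c1$00
  rot[3] = d0db2ac03bdda122c1$00d
  rot[4] = 0db2ac03bdda122c1$00dd
  rot[5] = db2ac03bdda122c1$00dd0
  rot[6] = b2ac03bdda122c1$00dd0d
  rot[7] = 2ac03bdda122c1$00dd0db
  rot[8] = ac03bdda122c1$00dd0db2
  rot[9] = c03bdda122c1$00dd0db2a
  rot[10] = 03bdda122c1$00dd0db2ac
  rot[11] = 3bdda122c1$00dd0db2ac0
  rot[12] = bdda122c1$00dd0db2ac03
  rot[13] = dda122c1$00dd0db2ac03b
  rot[14] = da122c1$00dd0db2ac03bd
  rot[15] = a122c1$00dd0db2ac03bdd
  rot[16] = 122c1$00dd0db2ac03bdda
  rot[17] = 22c1$00dd0db2ac03bdda1
  rot[18] = 2c1$00dd0db2ac03bdda12
  rot[19] = c1$00dd0db2ac03bdda122
  rot[20] = 1$00dd0db2ac03bdda122c
  rot[21] = $00dd0db2ac03bdda122c1
Sorted (with $ < everything):
  sorted[0] = $00dd0db2ac03bdda122c1
  sorted[1] = 00dd0db2ac03bdda122c1$
  sorted[2] = 03bdda122c1$00dd0db2ac
  sorted[3] = 0db2ac03bdda122c1$00dd
  sorted[4] = 0dd0db2ac03bdda122c1$0
  sorted[5] = 1$00dd0db2ac03bdda122c
  sorted[6] = 122c1$00dd0db2ac03bdda
  sorted[7] = 22c1$00dd0db2ac03bdda1
  sorted[8] = 2ac03bdda122c1$00dd0db
  sorted[9] = 2c1$00dd0db2ac03bdda12
  sorted[10] = 3bdda122c1$00dd0db2ac0
  sorted[11] = a122c1$00dd0db2ac03bdd
  sorted[12] = ac03bdda122c1$00dd0db2
  sorted[13] = b2ac03bdda122c1$00dd0d
  sorted[14] = bdda122c1$00dd0db2ac03
  sorted[15] = c03bdda122c1$00dd0db2a
  sorted[16] = c1$00dd0db2ac03bdda122
  sorted[17] = d0db2ac03bdda122c1$00d
  sorted[18] = da122c1$00dd0db2ac03bd
  sorted[19] = db2ac03bdda122c1$00dd0
  sorted[20] = dd0db2ac03bdda122c1$00
  sorted[21] = dda122c1$00dd0db2ac03b
sorted[18] = da122c1$00dd0db2ac03bd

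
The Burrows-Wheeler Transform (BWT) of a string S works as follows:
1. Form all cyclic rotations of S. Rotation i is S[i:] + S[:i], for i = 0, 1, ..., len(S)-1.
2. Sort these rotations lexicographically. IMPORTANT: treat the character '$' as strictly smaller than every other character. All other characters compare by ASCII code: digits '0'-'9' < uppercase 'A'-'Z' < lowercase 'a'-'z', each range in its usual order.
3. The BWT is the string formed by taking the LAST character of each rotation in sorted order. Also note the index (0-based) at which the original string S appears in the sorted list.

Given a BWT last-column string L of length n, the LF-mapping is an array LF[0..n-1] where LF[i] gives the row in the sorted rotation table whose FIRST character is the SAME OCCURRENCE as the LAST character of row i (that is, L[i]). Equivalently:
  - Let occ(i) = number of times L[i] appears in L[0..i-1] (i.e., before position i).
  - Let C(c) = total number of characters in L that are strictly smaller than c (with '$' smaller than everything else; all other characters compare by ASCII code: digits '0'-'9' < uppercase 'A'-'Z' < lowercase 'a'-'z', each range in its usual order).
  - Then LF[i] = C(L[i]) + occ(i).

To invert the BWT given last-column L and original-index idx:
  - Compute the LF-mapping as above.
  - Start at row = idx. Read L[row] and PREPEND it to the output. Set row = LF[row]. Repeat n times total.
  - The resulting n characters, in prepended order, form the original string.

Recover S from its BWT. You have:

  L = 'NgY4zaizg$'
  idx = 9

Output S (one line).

LF mapping: 2 5 3 1 8 4 7 9 6 0
Walk LF starting at row 9, prepending L[row]:
  step 1: row=9, L[9]='$', prepend. Next row=LF[9]=0
  step 2: row=0, L[0]='N', prepend. Next row=LF[0]=2
  step 3: row=2, L[2]='Y', prepend. Next row=LF[2]=3
  step 4: row=3, L[3]='4', prepend. Next row=LF[3]=1
  step 5: row=1, L[1]='g', prepend. Next row=LF[1]=5
  step 6: row=5, L[5]='a', prepend. Next row=LF[5]=4
  step 7: row=4, L[4]='z', prepend. Next row=LF[4]=8
  step 8: row=8, L[8]='g', prepend. Next row=LF[8]=6
  step 9: row=6, L[6]='i', prepend. Next row=LF[6]=7
  step 10: row=7, L[7]='z', prepend. Next row=LF[7]=9
Reversed output: zigzag4YN$

Answer: zigzag4YN$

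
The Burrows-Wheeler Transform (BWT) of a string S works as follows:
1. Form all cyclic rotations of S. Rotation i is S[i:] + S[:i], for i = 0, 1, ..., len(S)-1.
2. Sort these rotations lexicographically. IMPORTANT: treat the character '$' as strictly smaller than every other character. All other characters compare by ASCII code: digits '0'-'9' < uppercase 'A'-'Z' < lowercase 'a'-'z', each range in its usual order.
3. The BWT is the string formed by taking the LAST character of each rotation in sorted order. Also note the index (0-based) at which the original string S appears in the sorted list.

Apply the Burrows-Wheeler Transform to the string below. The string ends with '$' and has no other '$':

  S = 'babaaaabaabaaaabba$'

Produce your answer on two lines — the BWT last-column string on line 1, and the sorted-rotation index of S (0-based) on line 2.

Answer: abbbaabaabaaabaaa$a
17

Derivation:
All 19 rotations (rotation i = S[i:]+S[:i]):
  rot[0] = babaaaabaabaaaabba$
  rot[1] = abaaaabaabaaaabba$b
  rot[2] = baaaabaabaaaabba$ba
  rot[3] = aaaabaabaaaabba$bab
  rot[4] = aaabaabaaaabba$baba
  rot[5] = aabaabaaaabba$babaa
  rot[6] = abaabaaaabba$babaaa
  rot[7] = baabaaaabba$babaaaa
  rot[8] = aabaaaabba$babaaaab
  rot[9] = abaaaabba$babaaaaba
  rot[10] = baaaabba$babaaaabaa
  rot[11] = aaaabba$babaaaabaab
  rot[12] = aaabba$babaaaabaaba
  rot[13] = aabba$babaaaabaabaa
  rot[14] = abba$babaaaabaabaaa
  rot[15] = bba$babaaaabaabaaaa
  rot[16] = ba$babaaaabaabaaaab
  rot[17] = a$babaaaabaabaaaabb
  rot[18] = $babaaaabaabaaaabba
Sorted (with $ < everything):
  sorted[0] = $babaaaabaabaaaabba  (last char: 'a')
  sorted[1] = a$babaaaabaabaaaabb  (last char: 'b')
  sorted[2] = aaaabaabaaaabba$bab  (last char: 'b')
  sorted[3] = aaaabba$babaaaabaab  (last char: 'b')
  sorted[4] = aaabaabaaaabba$baba  (last char: 'a')
  sorted[5] = aaabba$babaaaabaaba  (last char: 'a')
  sorted[6] = aabaaaabba$babaaaab  (last char: 'b')
  sorted[7] = aabaabaaaabba$babaa  (last char: 'a')
  sorted[8] = aabba$babaaaabaabaa  (last char: 'a')
  sorted[9] = abaaaabaabaaaabba$b  (last char: 'b')
  sorted[10] = abaaaabba$babaaaaba  (last char: 'a')
  sorted[11] = abaabaaaabba$babaaa  (last char: 'a')
  sorted[12] = abba$babaaaabaabaaa  (last char: 'a')
  sorted[13] = ba$babaaaabaabaaaab  (last char: 'b')
  sorted[14] = baaaabaabaaaabba$ba  (last char: 'a')
  sorted[15] = baaaabba$babaaaabaa  (last char: 'a')
  sorted[16] = baabaaaabba$babaaaa  (last char: 'a')
  sorted[17] = babaaaabaabaaaabba$  (last char: '$')
  sorted[18] = bba$babaaaabaabaaaa  (last char: 'a')
Last column: abbbaabaabaaabaaa$a
Original string S is at sorted index 17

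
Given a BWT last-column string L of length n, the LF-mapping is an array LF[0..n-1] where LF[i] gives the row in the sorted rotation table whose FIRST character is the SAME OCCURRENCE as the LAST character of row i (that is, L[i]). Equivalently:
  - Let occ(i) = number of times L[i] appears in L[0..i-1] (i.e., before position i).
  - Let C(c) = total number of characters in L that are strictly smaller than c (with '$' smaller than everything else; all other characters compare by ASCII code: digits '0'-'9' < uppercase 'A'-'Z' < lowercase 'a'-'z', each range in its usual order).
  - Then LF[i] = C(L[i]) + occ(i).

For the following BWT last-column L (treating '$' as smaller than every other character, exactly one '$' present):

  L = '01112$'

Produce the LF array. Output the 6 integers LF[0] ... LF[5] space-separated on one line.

Answer: 1 2 3 4 5 0

Derivation:
Char counts: '$':1, '0':1, '1':3, '2':1
C (first-col start): C('$')=0, C('0')=1, C('1')=2, C('2')=5
L[0]='0': occ=0, LF[0]=C('0')+0=1+0=1
L[1]='1': occ=0, LF[1]=C('1')+0=2+0=2
L[2]='1': occ=1, LF[2]=C('1')+1=2+1=3
L[3]='1': occ=2, LF[3]=C('1')+2=2+2=4
L[4]='2': occ=0, LF[4]=C('2')+0=5+0=5
L[5]='$': occ=0, LF[5]=C('$')+0=0+0=0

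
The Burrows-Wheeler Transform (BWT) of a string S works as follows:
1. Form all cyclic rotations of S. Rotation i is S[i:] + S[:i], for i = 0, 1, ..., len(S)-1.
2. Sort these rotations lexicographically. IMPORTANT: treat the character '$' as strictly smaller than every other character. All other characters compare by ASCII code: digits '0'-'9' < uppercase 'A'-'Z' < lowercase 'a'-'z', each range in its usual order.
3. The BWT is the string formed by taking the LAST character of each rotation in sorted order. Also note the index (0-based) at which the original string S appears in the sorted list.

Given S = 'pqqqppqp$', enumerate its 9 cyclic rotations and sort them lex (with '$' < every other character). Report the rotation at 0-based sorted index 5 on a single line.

All 9 rotations (rotation i = S[i:]+S[:i]):
  rot[0] = pqqqppqp$
  rot[1] = qqqppqp$p
  rot[2] = qqppqp$pq
  rot[3] = qppqp$pqq
  rot[4] = ppqp$pqqq
  rot[5] = pqp$pqqqp
  rot[6] = qp$pqqqpp
  rot[7] = p$pqqqppq
  rot[8] = $pqqqppqp
Sorted (with $ < everything):
  sorted[0] = $pqqqppqp
  sorted[1] = p$pqqqppq
  sorted[2] = ppqp$pqqq
  sorted[3] = pqp$pqqqp
  sorted[4] = pqqqppqp$
  sorted[5] = qp$pqqqpp
  sorted[6] = qppqp$pqq
  sorted[7] = qqppqp$pq
  sorted[8] = qqqppqp$p
sorted[5] = qp$pqqqpp

Answer: qp$pqqqpp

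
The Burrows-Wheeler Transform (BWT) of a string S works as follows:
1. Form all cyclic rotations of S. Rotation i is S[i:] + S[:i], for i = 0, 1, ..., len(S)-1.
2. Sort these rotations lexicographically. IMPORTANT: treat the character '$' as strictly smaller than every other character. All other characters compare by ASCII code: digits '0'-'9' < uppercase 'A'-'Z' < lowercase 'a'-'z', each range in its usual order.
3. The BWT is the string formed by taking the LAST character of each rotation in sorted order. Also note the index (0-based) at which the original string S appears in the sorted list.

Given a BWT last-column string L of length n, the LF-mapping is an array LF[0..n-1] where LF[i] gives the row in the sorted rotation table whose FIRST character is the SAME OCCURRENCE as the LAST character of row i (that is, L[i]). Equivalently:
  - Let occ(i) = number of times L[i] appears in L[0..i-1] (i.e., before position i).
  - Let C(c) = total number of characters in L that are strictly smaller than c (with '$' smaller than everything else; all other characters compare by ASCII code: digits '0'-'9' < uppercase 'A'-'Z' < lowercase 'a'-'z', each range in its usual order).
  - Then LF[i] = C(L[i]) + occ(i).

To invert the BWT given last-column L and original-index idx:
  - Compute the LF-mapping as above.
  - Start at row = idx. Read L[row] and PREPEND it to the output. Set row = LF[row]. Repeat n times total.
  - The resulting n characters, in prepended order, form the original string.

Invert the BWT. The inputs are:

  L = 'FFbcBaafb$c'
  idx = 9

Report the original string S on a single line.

Answer: cfbcFBaabF$

Derivation:
LF mapping: 2 3 6 8 1 4 5 10 7 0 9
Walk LF starting at row 9, prepending L[row]:
  step 1: row=9, L[9]='$', prepend. Next row=LF[9]=0
  step 2: row=0, L[0]='F', prepend. Next row=LF[0]=2
  step 3: row=2, L[2]='b', prepend. Next row=LF[2]=6
  step 4: row=6, L[6]='a', prepend. Next row=LF[6]=5
  step 5: row=5, L[5]='a', prepend. Next row=LF[5]=4
  step 6: row=4, L[4]='B', prepend. Next row=LF[4]=1
  step 7: row=1, L[1]='F', prepend. Next row=LF[1]=3
  step 8: row=3, L[3]='c', prepend. Next row=LF[3]=8
  step 9: row=8, L[8]='b', prepend. Next row=LF[8]=7
  step 10: row=7, L[7]='f', prepend. Next row=LF[7]=10
  step 11: row=10, L[10]='c', prepend. Next row=LF[10]=9
Reversed output: cfbcFBaabF$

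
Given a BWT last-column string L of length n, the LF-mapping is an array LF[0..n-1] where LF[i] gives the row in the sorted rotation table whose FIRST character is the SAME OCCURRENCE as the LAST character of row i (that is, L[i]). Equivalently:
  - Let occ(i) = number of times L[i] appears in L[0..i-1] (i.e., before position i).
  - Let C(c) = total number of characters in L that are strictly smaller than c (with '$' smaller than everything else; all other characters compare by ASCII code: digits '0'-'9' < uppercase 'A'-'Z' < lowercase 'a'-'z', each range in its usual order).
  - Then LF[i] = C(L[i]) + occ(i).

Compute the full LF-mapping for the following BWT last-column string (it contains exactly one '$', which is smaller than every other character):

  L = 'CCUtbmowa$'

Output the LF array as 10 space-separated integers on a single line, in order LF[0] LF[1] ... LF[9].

Char counts: '$':1, 'C':2, 'U':1, 'a':1, 'b':1, 'm':1, 'o':1, 't':1, 'w':1
C (first-col start): C('$')=0, C('C')=1, C('U')=3, C('a')=4, C('b')=5, C('m')=6, C('o')=7, C('t')=8, C('w')=9
L[0]='C': occ=0, LF[0]=C('C')+0=1+0=1
L[1]='C': occ=1, LF[1]=C('C')+1=1+1=2
L[2]='U': occ=0, LF[2]=C('U')+0=3+0=3
L[3]='t': occ=0, LF[3]=C('t')+0=8+0=8
L[4]='b': occ=0, LF[4]=C('b')+0=5+0=5
L[5]='m': occ=0, LF[5]=C('m')+0=6+0=6
L[6]='o': occ=0, LF[6]=C('o')+0=7+0=7
L[7]='w': occ=0, LF[7]=C('w')+0=9+0=9
L[8]='a': occ=0, LF[8]=C('a')+0=4+0=4
L[9]='$': occ=0, LF[9]=C('$')+0=0+0=0

Answer: 1 2 3 8 5 6 7 9 4 0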